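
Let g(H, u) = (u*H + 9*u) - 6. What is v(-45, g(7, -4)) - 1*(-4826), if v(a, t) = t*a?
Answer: 7976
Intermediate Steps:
g(H, u) = -6 + 9*u + H*u (g(H, u) = (H*u + 9*u) - 6 = (9*u + H*u) - 6 = -6 + 9*u + H*u)
v(a, t) = a*t
v(-45, g(7, -4)) - 1*(-4826) = -45*(-6 + 9*(-4) + 7*(-4)) - 1*(-4826) = -45*(-6 - 36 - 28) + 4826 = -45*(-70) + 4826 = 3150 + 4826 = 7976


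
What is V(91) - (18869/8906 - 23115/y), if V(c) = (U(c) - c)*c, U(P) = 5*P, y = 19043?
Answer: 5617576176615/169596958 ≈ 33123.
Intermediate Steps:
V(c) = 4*c² (V(c) = (5*c - c)*c = (4*c)*c = 4*c²)
V(91) - (18869/8906 - 23115/y) = 4*91² - (18869/8906 - 23115/19043) = 4*8281 - (18869*(1/8906) - 23115*1/19043) = 33124 - (18869/8906 - 23115/19043) = 33124 - 1*153460177/169596958 = 33124 - 153460177/169596958 = 5617576176615/169596958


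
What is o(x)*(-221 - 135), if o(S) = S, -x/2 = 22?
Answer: 15664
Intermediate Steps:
x = -44 (x = -2*22 = -44)
o(x)*(-221 - 135) = -44*(-221 - 135) = -44*(-356) = 15664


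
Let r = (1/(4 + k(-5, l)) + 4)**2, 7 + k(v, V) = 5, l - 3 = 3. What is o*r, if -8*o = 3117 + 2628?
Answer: -465345/32 ≈ -14542.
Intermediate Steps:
l = 6 (l = 3 + 3 = 6)
o = -5745/8 (o = -(3117 + 2628)/8 = -1/8*5745 = -5745/8 ≈ -718.13)
k(v, V) = -2 (k(v, V) = -7 + 5 = -2)
r = 81/4 (r = (1/(4 - 2) + 4)**2 = (1/2 + 4)**2 = (9/2)**2 = 81/4 ≈ 20.250)
o*r = -5745/8*81/4 = -465345/32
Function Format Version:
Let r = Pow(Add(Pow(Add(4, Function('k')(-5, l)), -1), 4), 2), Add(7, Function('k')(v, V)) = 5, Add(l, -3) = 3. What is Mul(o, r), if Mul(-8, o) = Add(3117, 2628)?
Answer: Rational(-465345, 32) ≈ -14542.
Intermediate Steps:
l = 6 (l = Add(3, 3) = 6)
o = Rational(-5745, 8) (o = Mul(Rational(-1, 8), Add(3117, 2628)) = Mul(Rational(-1, 8), 5745) = Rational(-5745, 8) ≈ -718.13)
Function('k')(v, V) = -2 (Function('k')(v, V) = Add(-7, 5) = -2)
r = Rational(81, 4) (r = Pow(Add(Pow(Add(4, -2), -1), 4), 2) = Pow(Add(Pow(2, -1), 4), 2) = Pow(Add(Rational(1, 2), 4), 2) = Pow(Rational(9, 2), 2) = Rational(81, 4) ≈ 20.250)
Mul(o, r) = Mul(Rational(-5745, 8), Rational(81, 4)) = Rational(-465345, 32)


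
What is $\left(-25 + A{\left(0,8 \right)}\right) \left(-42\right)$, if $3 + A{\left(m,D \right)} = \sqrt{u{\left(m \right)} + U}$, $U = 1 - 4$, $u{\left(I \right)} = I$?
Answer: $1176 - 42 i \sqrt{3} \approx 1176.0 - 72.746 i$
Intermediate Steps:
$U = -3$
$A{\left(m,D \right)} = -3 + \sqrt{-3 + m}$ ($A{\left(m,D \right)} = -3 + \sqrt{m - 3} = -3 + \sqrt{-3 + m}$)
$\left(-25 + A{\left(0,8 \right)}\right) \left(-42\right) = \left(-25 - \left(3 - \sqrt{-3 + 0}\right)\right) \left(-42\right) = \left(-25 - \left(3 - \sqrt{-3}\right)\right) \left(-42\right) = \left(-25 - \left(3 - i \sqrt{3}\right)\right) \left(-42\right) = \left(-28 + i \sqrt{3}\right) \left(-42\right) = 1176 - 42 i \sqrt{3}$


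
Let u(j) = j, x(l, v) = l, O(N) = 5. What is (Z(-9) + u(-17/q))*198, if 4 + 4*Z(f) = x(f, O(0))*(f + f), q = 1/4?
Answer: -5643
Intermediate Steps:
q = ¼ ≈ 0.25000
Z(f) = -1 + f²/2 (Z(f) = -1 + (f*(f + f))/4 = -1 + (f*(2*f))/4 = -1 + (2*f²)/4 = -1 + f²/2)
(Z(-9) + u(-17/q))*198 = ((-1 + (½)*(-9)²) - 17/¼)*198 = ((-1 + (½)*81) - 17*4)*198 = ((-1 + 81/2) - 68)*198 = (79/2 - 68)*198 = -57/2*198 = -5643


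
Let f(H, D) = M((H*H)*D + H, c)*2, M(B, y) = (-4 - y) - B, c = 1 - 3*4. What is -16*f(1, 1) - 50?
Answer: -210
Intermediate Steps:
c = -11 (c = 1 - 12 = -11)
M(B, y) = -4 - B - y
f(H, D) = 14 - 2*H - 2*D*H**2 (f(H, D) = (-4 - ((H*H)*D + H) - 1*(-11))*2 = (-4 - (H**2*D + H) + 11)*2 = (-4 - (D*H**2 + H) + 11)*2 = (-4 - (H + D*H**2) + 11)*2 = (-4 + (-H - D*H**2) + 11)*2 = (7 - H - D*H**2)*2 = 14 - 2*H - 2*D*H**2)
-16*f(1, 1) - 50 = -16*(14 - 2*1*(1 + 1*1)) - 50 = -16*(14 - 2*1*(1 + 1)) - 50 = -16*(14 - 2*1*2) - 50 = -16*(14 - 4) - 50 = -16*10 - 50 = -160 - 50 = -210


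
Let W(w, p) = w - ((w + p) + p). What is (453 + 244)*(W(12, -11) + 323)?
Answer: 240465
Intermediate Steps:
W(w, p) = -2*p (W(w, p) = w - ((p + w) + p) = w - (w + 2*p) = w + (-w - 2*p) = -2*p)
(453 + 244)*(W(12, -11) + 323) = (453 + 244)*(-2*(-11) + 323) = 697*(22 + 323) = 697*345 = 240465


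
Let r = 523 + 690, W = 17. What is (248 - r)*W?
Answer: -16405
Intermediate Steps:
r = 1213
(248 - r)*W = (248 - 1*1213)*17 = (248 - 1213)*17 = -965*17 = -16405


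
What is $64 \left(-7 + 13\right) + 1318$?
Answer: $1702$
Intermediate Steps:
$64 \left(-7 + 13\right) + 1318 = 64 \cdot 6 + 1318 = 384 + 1318 = 1702$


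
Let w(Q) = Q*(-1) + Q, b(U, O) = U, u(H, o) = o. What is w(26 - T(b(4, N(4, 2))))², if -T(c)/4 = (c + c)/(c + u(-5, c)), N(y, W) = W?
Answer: 0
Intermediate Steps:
T(c) = -4 (T(c) = -4*(c + c)/(c + c) = -4*2*c/(2*c) = -4*2*c*1/(2*c) = -4*1 = -4)
w(Q) = 0 (w(Q) = -Q + Q = 0)
w(26 - T(b(4, N(4, 2))))² = 0² = 0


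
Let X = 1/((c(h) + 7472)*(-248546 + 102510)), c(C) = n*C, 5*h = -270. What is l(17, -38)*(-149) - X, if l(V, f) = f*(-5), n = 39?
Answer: -22184541972559/783629176 ≈ -28310.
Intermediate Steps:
h = -54 (h = (⅕)*(-270) = -54)
l(V, f) = -5*f
c(C) = 39*C
X = -1/783629176 (X = 1/((39*(-54) + 7472)*(-248546 + 102510)) = 1/((-2106 + 7472)*(-146036)) = 1/(5366*(-146036)) = 1/(-783629176) = -1/783629176 ≈ -1.2761e-9)
l(17, -38)*(-149) - X = -5*(-38)*(-149) - 1*(-1/783629176) = 190*(-149) + 1/783629176 = -28310 + 1/783629176 = -22184541972559/783629176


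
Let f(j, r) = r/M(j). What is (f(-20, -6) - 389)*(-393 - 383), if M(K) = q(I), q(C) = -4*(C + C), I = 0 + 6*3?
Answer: 905495/3 ≈ 3.0183e+5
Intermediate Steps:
I = 18 (I = 0 + 18 = 18)
q(C) = -8*C
M(K) = -144 (M(K) = -8*18 = -144)
f(j, r) = -r/144 (f(j, r) = r/(-144) = r*(-1/144) = -r/144)
(f(-20, -6) - 389)*(-393 - 383) = (-1/144*(-6) - 389)*(-393 - 383) = (1/24 - 389)*(-776) = -9335/24*(-776) = 905495/3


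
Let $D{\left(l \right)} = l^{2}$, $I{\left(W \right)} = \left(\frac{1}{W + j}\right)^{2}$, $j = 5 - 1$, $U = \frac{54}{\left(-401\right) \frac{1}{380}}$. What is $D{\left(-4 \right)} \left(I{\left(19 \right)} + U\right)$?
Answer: $- \frac{173674864}{212129} \approx -818.72$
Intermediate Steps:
$U = - \frac{20520}{401}$ ($U = \frac{54}{\left(-401\right) \frac{1}{380}} = \frac{54}{- \frac{401}{380}} = 54 \left(- \frac{380}{401}\right) = - \frac{20520}{401} \approx -51.172$)
$j = 4$
$I{\left(W \right)} = \frac{1}{\left(4 + W\right)^{2}}$ ($I{\left(W \right)} = \left(\frac{1}{W + 4}\right)^{2} = \left(\frac{1}{4 + W}\right)^{2} = \frac{1}{\left(4 + W\right)^{2}}$)
$D{\left(-4 \right)} \left(I{\left(19 \right)} + U\right) = \left(-4\right)^{2} \left(\frac{1}{\left(4 + 19\right)^{2}} - \frac{20520}{401}\right) = 16 \left(\frac{1}{529} - \frac{20520}{401}\right) = 16 \left(- \frac{10854679}{212129}\right) = - \frac{173674864}{212129}$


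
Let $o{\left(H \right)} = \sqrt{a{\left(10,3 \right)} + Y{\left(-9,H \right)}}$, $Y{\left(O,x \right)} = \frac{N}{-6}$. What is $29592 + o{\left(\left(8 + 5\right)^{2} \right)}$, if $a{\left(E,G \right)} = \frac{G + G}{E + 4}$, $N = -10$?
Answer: $29592 + \frac{2 \sqrt{231}}{21} \approx 29593.0$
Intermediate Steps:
$Y{\left(O,x \right)} = \frac{5}{3}$ ($Y{\left(O,x \right)} = - \frac{10}{-6} = \left(-10\right) \left(- \frac{1}{6}\right) = \frac{5}{3}$)
$a{\left(E,G \right)} = \frac{2 G}{4 + E}$
$o{\left(H \right)} = \frac{2 \sqrt{231}}{21}$ ($o{\left(H \right)} = \sqrt{2 \cdot 3 \frac{1}{4 + 10} + \frac{5}{3}} = \sqrt{2 \cdot 3 \cdot \frac{1}{14} + \frac{5}{3}} = \sqrt{\frac{3}{7} + \frac{5}{3}} = \sqrt{\frac{44}{21}} = \frac{2 \sqrt{231}}{21}$)
$29592 + o{\left(\left(8 + 5\right)^{2} \right)} = 29592 + \frac{2 \sqrt{231}}{21}$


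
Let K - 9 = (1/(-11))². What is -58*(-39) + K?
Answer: 274792/121 ≈ 2271.0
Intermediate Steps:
K = 1090/121 (K = 9 + (1/(-11))² = 9 + (-1/11)² = 9 + 1/121 = 1090/121 ≈ 9.0083)
-58*(-39) + K = -58*(-39) + 1090/121 = 2262 + 1090/121 = 274792/121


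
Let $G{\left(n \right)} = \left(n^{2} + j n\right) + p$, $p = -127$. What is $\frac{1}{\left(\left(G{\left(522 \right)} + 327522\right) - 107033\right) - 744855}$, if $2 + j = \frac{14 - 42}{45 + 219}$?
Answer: $- \frac{11}{2784192} \approx -3.9509 \cdot 10^{-6}$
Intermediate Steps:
$j = - \frac{139}{66}$ ($j = -2 + \frac{14 - 42}{45 + 219} = -2 - \frac{28}{264} = -2 - \frac{7}{66} = - \frac{139}{66} \approx -2.1061$)
$G{\left(n \right)} = -127 + n^{2} - \frac{139 n}{66}$ ($G{\left(n \right)} = \left(n^{2} - \frac{139 n}{66}\right) - 127 = -127 + n^{2} - \frac{139 n}{66}$)
$\frac{1}{\left(\left(G{\left(522 \right)} + 327522\right) - 107033\right) - 744855} = \frac{1}{\left(\left(\left(-127 + 522^{2} - \frac{12093}{11}\right) + 327522\right) - 107033\right) - 744855} = \frac{1}{\left(\left(\left(-127 + 272484 - \frac{12093}{11}\right) + 327522\right) - 107033\right) - 744855} = \frac{1}{\left(\left(\frac{2983834}{11} + 327522\right) - 107033\right) - 744855} = \frac{1}{\left(\frac{6586576}{11} - 107033\right) - 744855} = \frac{1}{\frac{5409213}{11} - 744855} = \frac{1}{- \frac{2784192}{11}} = - \frac{11}{2784192}$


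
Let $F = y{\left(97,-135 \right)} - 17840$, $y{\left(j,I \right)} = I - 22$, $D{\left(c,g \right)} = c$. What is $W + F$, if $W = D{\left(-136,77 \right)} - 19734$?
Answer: $-37867$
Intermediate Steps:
$y{\left(j,I \right)} = -22 + I$ ($y{\left(j,I \right)} = I - 22 = -22 + I$)
$W = -19870$ ($W = -136 - 19734 = -19870$)
$F = -17997$ ($F = \left(-22 - 135\right) - 17840 = -157 - 17840 = -17997$)
$W + F = -19870 - 17997 = -37867$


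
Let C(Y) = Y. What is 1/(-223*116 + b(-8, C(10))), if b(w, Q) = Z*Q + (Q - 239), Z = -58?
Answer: -1/26677 ≈ -3.7486e-5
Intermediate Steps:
b(w, Q) = -239 - 57*Q (b(w, Q) = -58*Q + (Q - 239) = -58*Q + (-239 + Q) = -239 - 57*Q)
1/(-223*116 + b(-8, C(10))) = 1/(-223*116 + (-239 - 57*10)) = 1/(-25868 + (-239 - 570)) = 1/(-25868 - 809) = 1/(-26677) = -1/26677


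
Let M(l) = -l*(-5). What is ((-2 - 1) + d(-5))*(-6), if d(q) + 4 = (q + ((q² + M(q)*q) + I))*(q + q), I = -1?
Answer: 8682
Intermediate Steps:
M(l) = 5*l
d(q) = -4 + 2*q*(-1 + q + 6*q²) (d(q) = -4 + (q + ((q² + (5*q)*q) - 1))*(q + q) = -4 + (q + ((q² + 5*q²) - 1))*(2*q) = -4 + (q + (6*q² - 1))*(2*q) = -4 + (q + (-1 + 6*q²))*(2*q) = -4 + (-1 + q + 6*q²)*(2*q) = -4 + 2*q*(-1 + q + 6*q²))
((-2 - 1) + d(-5))*(-6) = ((-2 - 1) + (-4 - 2*(-5) + 2*(-5)² + 12*(-5)³))*(-6) = (-3 + (-4 + 10 + 2*25 + 12*(-125)))*(-6) = (-3 + (-4 + 10 + 50 - 1500))*(-6) = (-3 - 1444)*(-6) = -1447*(-6) = 8682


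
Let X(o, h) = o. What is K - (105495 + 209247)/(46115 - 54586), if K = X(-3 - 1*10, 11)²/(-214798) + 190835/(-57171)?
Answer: 3517783481985977/104025713615718 ≈ 33.816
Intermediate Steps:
K = -41000638229/12280216458 (K = (-3 - 1*10)²/(-214798) + 190835/(-57171) = (-3 - 10)²*(-1/214798) + 190835*(-1/57171) = (-13)²*(-1/214798) - 190835/57171 = 169*(-1/214798) - 190835/57171 = -169/214798 - 190835/57171 = -41000638229/12280216458 ≈ -3.3388)
K - (105495 + 209247)/(46115 - 54586) = -41000638229/12280216458 - (105495 + 209247)/(46115 - 54586) = -41000638229/12280216458 - 314742/(-8471) = -41000638229/12280216458 - 314742*(-1)/8471 = -41000638229/12280216458 - 1*(-314742/8471) = -41000638229/12280216458 + 314742/8471 = 3517783481985977/104025713615718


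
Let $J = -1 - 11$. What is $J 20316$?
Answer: $-243792$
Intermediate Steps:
$J = -12$ ($J = -1 - 11 = -12$)
$J 20316 = \left(-12\right) 20316 = -243792$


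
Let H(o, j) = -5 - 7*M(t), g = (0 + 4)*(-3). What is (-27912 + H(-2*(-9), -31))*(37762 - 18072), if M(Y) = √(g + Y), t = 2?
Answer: -549685730 - 137830*I*√10 ≈ -5.4969e+8 - 4.3586e+5*I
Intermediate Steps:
g = -12 (g = 4*(-3) = -12)
M(Y) = √(-12 + Y)
H(o, j) = -5 - 7*I*√10 (H(o, j) = -5 - 7*√(-12 + 2) = -5 - 7*I*√10)
(-27912 + H(-2*(-9), -31))*(37762 - 18072) = (-27912 + (-5 - 7*I*√10))*(37762 - 18072) = (-27917 - 7*I*√10)*19690 = -549685730 - 137830*I*√10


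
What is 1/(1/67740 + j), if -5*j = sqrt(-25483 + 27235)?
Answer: -67740/321576628607 - 1835483040*sqrt(438)/321576628607 ≈ -0.11945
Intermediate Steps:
j = -2*sqrt(438)/5 (j = -sqrt(-25483 + 27235)/5 = -2*sqrt(438)/5 ≈ -8.3714)
1/(1/67740 + j) = 1/(1/67740 - 2*sqrt(438)/5)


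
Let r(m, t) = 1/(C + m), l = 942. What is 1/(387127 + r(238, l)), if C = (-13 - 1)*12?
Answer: 70/27098891 ≈ 2.5831e-6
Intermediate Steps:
C = -168 (C = -14*12 = -168)
r(m, t) = 1/(-168 + m)
1/(387127 + r(238, l)) = 1/(387127 + 1/(-168 + 238)) = 1/(387127 + 1/70) = 1/(27098891/70) = 70/27098891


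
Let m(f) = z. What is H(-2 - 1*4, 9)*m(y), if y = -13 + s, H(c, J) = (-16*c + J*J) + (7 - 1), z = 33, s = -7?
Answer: 6039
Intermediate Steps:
H(c, J) = 6 + J**2 - 16*c (H(c, J) = (-16*c + J**2) + 6 = (J**2 - 16*c) + 6 = 6 + J**2 - 16*c)
y = -20 (y = -13 - 7 = -20)
m(f) = 33
H(-2 - 1*4, 9)*m(y) = (6 + 9**2 - 16*(-2 - 1*4))*33 = (6 + 81 - 16*(-2 - 4))*33 = (6 + 81 - 16*(-6))*33 = (6 + 81 + 96)*33 = 183*33 = 6039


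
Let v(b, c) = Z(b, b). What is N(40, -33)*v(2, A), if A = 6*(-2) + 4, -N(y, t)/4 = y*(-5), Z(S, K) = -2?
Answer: -1600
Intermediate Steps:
N(y, t) = 20*y (N(y, t) = -4*y*(-5) = -(-20)*y = 20*y)
A = -8 (A = -12 + 4 = -8)
v(b, c) = -2
N(40, -33)*v(2, A) = (20*40)*(-2) = 800*(-2) = -1600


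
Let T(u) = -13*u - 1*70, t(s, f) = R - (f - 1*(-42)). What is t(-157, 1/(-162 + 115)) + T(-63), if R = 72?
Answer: 36614/47 ≈ 779.02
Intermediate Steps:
t(s, f) = 30 - f (t(s, f) = 72 - (f - 1*(-42)) = 72 - (f + 42) = 72 - (42 + f) = 72 + (-42 - f) = 30 - f)
T(u) = -70 - 13*u (T(u) = -13*u - 70 = -70 - 13*u)
t(-157, 1/(-162 + 115)) + T(-63) = (30 - 1/(-162 + 115)) + (-70 - 13*(-63)) = (30 - 1/(-47)) + (-70 + 819) = (30 - 1*(-1/47)) + 749 = (30 + 1/47) + 749 = 1411/47 + 749 = 36614/47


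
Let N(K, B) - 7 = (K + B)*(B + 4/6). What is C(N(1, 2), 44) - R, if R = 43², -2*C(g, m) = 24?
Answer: -1861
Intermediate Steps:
N(K, B) = 7 + (⅔ + B)*(B + K) (N(K, B) = 7 + (K + B)*(B + 4/6) = 7 + (B + K)*(B + 4*(⅙)) = 7 + (B + K)*(B + ⅔) = 7 + (B + K)*(⅔ + B) = 7 + (⅔ + B)*(B + K))
C(g, m) = -12 (C(g, m) = -½*24 = -12)
R = 1849
C(N(1, 2), 44) - R = -12 - 1*1849 = -12 - 1849 = -1861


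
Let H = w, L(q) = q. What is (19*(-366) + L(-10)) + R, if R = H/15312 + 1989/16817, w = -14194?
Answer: -896725752193/128750952 ≈ -6964.8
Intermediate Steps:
H = -14194
R = -104122465/128750952 (R = -14194/15312 + 1989/16817 = -14194*1/15312 + 1989*(1/16817) = -7097/7656 + 1989/16817 = -104122465/128750952 ≈ -0.80871)
(19*(-366) + L(-10)) + R = (19*(-366) - 10) - 104122465/128750952 = (-6954 - 10) - 104122465/128750952 = -6964 - 104122465/128750952 = -896725752193/128750952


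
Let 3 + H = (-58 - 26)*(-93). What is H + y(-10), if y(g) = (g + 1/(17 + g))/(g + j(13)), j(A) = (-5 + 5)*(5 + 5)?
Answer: 546699/70 ≈ 7810.0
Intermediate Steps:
j(A) = 0 (j(A) = 0*10 = 0)
H = 7809 (H = -3 + (-58 - 26)*(-93) = -3 - 84*(-93) = -3 + 7812 = 7809)
y(g) = (g + 1/(17 + g))/g (y(g) = (g + 1/(17 + g))/(g + 0) = (g + 1/(17 + g))/g)
H + y(-10) = 7809 + (1 + (-10)² + 17*(-10))/((-10)*(17 - 10)) = 7809 - ⅒*(1 + 100 - 170)/7 = 7809 - ⅒*⅐*(-69) = 7809 + 69/70 = 546699/70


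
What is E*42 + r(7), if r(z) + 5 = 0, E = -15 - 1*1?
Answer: -677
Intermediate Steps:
E = -16 (E = -15 - 1 = -16)
r(z) = -5 (r(z) = -5 + 0 = -5)
E*42 + r(7) = -16*42 - 5 = -672 - 5 = -677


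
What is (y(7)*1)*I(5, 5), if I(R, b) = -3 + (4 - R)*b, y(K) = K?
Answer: -56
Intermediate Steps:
I(R, b) = -3 + b*(4 - R)
(y(7)*1)*I(5, 5) = (7*1)*(-3 + 4*5 - 1*5*5) = 7*(-3 + 20 - 25) = 7*(-8) = -56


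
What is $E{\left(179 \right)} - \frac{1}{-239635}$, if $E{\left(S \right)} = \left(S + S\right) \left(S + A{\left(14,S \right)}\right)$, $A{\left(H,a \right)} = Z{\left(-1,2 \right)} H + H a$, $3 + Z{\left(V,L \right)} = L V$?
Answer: $\frac{224339097951}{239635} \approx 9.3617 \cdot 10^{5}$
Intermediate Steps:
$Z{\left(V,L \right)} = -3 + L V$
$A{\left(H,a \right)} = - 5 H + H a$ ($A{\left(H,a \right)} = \left(-3 + 2 \left(-1\right)\right) H + H a = \left(-3 - 2\right) H + H a = - 5 H + H a$)
$E{\left(S \right)} = 2 S \left(-70 + 15 S\right)$ ($E{\left(S \right)} = \left(S + S\right) \left(S + 14 \left(-5 + S\right)\right) = 2 S \left(S + \left(-70 + 14 S\right)\right) = 2 S \left(-70 + 15 S\right)$)
$E{\left(179 \right)} - \frac{1}{-239635} = 10 \cdot 179 \left(-14 + 3 \cdot 179\right) - \frac{1}{-239635} = 10 \cdot 179 \left(-14 + 537\right) - - \frac{1}{239635} = 10 \cdot 179 \cdot 523 + \frac{1}{239635} = 936170 + \frac{1}{239635} = \frac{224339097951}{239635}$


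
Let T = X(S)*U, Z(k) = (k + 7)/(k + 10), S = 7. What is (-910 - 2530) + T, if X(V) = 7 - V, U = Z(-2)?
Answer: -3440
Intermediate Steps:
Z(k) = (7 + k)/(10 + k)
U = 5/8 (U = (7 - 2)/(10 - 2) = 5/8 ≈ 0.62500)
T = 0 (T = (7 - 1*7)*(5/8) = (7 - 7)*(5/8) = 0*(5/8) = 0)
(-910 - 2530) + T = (-910 - 2530) + 0 = -3440 + 0 = -3440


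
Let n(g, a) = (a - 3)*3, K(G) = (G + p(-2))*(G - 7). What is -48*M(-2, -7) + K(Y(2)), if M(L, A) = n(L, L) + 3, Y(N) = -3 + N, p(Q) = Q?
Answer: 600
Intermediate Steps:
K(G) = (-7 + G)*(-2 + G) (K(G) = (G - 2)*(G - 7) = (-2 + G)*(-7 + G) = (-7 + G)*(-2 + G))
n(g, a) = -9 + 3*a (n(g, a) = (-3 + a)*3 = -9 + 3*a)
M(L, A) = -6 + 3*L (M(L, A) = (-9 + 3*L) + 3 = -6 + 3*L)
-48*M(-2, -7) + K(Y(2)) = -48*(-6 + 3*(-2)) + (14 + (-3 + 2)² - 9*(-3 + 2)) = -48*(-6 - 6) + (14 + (-1)² - 9*(-1)) = -48*(-12) + (14 + 1 + 9) = 576 + 24 = 600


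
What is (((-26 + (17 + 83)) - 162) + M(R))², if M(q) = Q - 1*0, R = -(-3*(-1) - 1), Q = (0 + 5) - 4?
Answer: 7569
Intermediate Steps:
Q = 1 (Q = 5 - 4 = 1)
R = -2 (R = -(3 - 1) = -1*2 = -2)
M(q) = 1 (M(q) = 1 - 1*0 = 1 + 0 = 1)
(((-26 + (17 + 83)) - 162) + M(R))² = (((-26 + (17 + 83)) - 162) + 1)² = (((-26 + 100) - 162) + 1)² = ((74 - 162) + 1)² = (-88 + 1)² = (-87)² = 7569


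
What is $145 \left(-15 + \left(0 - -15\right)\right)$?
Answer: $0$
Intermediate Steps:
$145 \left(-15 + \left(0 - -15\right)\right) = 145 \left(-15 + \left(0 + 15\right)\right) = 145 \left(-15 + 15\right) = 145 \cdot 0 = 0$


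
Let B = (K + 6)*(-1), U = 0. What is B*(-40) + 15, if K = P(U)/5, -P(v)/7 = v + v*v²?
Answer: 255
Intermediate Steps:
P(v) = -7*v - 7*v³ (P(v) = -7*(v + v*v²) = -7*(v + v³) = -7*v - 7*v³)
K = 0 (K = -7*0*(1 + 0²)/5 = -7*0*(1 + 0)*(⅕) = -7*0*1*(⅕) = 0*(⅕) = 0)
B = -6 (B = (0 + 6)*(-1) = 6*(-1) = -6)
B*(-40) + 15 = -6*(-40) + 15 = 240 + 15 = 255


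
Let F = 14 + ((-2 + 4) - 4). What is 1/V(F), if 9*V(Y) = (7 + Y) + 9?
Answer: 9/28 ≈ 0.32143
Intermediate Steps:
F = 12 (F = 14 + (2 - 4) = 14 - 2 = 12)
V(Y) = 16/9 + Y/9 (V(Y) = ((7 + Y) + 9)/9 = (16 + Y)/9 = 16/9 + Y/9)
1/V(F) = 1/(16/9 + (⅑)*12) = 1/(16/9 + 4/3) = 1/(28/9) = 9/28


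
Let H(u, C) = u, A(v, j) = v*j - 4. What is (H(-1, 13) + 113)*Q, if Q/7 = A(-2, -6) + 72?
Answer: 62720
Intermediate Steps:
A(v, j) = -4 + j*v (A(v, j) = j*v - 4 = -4 + j*v)
Q = 560 (Q = 7*((-4 - 6*(-2)) + 72) = 7*((-4 + 12) + 72) = 7*(8 + 72) = 7*80 = 560)
(H(-1, 13) + 113)*Q = (-1 + 113)*560 = 112*560 = 62720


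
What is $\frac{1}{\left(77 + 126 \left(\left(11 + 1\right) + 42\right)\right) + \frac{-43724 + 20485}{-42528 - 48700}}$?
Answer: $\frac{91228}{627763107} \approx 0.00014532$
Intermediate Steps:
$\frac{1}{\left(77 + 126 \left(\left(11 + 1\right) + 42\right)\right) + \frac{-43724 + 20485}{-42528 - 48700}} = \frac{1}{\left(77 + 126 \left(12 + 42\right)\right) - \frac{23239}{-91228}} = \frac{1}{\left(77 + 126 \cdot 54\right) - - \frac{23239}{91228}} = \frac{1}{\left(77 + 6804\right) + \frac{23239}{91228}} = \frac{1}{6881 + \frac{23239}{91228}} = \frac{1}{\frac{627763107}{91228}} = \frac{91228}{627763107}$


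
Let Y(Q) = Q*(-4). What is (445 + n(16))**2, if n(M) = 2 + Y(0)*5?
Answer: 199809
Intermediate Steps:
Y(Q) = -4*Q
n(M) = 2 (n(M) = 2 - 4*0*5 = 2 + 0*5 = 2 + 0 = 2)
(445 + n(16))**2 = (445 + 2)**2 = 447**2 = 199809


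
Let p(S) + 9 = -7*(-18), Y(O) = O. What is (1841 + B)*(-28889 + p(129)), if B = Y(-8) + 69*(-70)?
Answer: 86229684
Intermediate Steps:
p(S) = 117 (p(S) = -9 - 7*(-18) = -9 + 126 = 117)
B = -4838 (B = -8 + 69*(-70) = -8 - 4830 = -4838)
(1841 + B)*(-28889 + p(129)) = (1841 - 4838)*(-28889 + 117) = -2997*(-28772) = 86229684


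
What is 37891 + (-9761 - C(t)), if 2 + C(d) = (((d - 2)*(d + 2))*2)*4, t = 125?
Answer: -96836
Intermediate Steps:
C(d) = -2 + 8*(-2 + d)*(2 + d) (C(d) = -2 + (((d - 2)*(d + 2))*2)*4 = -2 + (((-2 + d)*(2 + d))*2)*4 = -2 + (2*(-2 + d)*(2 + d))*4 = -2 + 8*(-2 + d)*(2 + d))
37891 + (-9761 - C(t)) = 37891 + (-9761 - (-34 + 8*125**2)) = 37891 + (-9761 - (-34 + 8*15625)) = 37891 + (-9761 - (-34 + 125000)) = 37891 + (-9761 - 1*124966) = 37891 + (-9761 - 124966) = 37891 - 134727 = -96836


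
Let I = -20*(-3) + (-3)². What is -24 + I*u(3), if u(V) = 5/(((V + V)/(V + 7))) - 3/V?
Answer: 482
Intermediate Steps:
I = 69 (I = 60 + 9 = 69)
u(V) = -3/V + 5*(7 + V)/(2*V) (u(V) = 5/(((2*V)/(7 + V))) - 3/V = 5/((2*V/(7 + V))) - 3/V = 5*((7 + V)/(2*V)) - 3/V = 5*(7 + V)/(2*V) - 3/V = -3/V + 5*(7 + V)/(2*V))
-24 + I*u(3) = -24 + 69*((½)*(29 + 5*3)/3) = -24 + 69*((½)*(⅓)*(29 + 15)) = -24 + 69*((½)*(⅓)*44) = -24 + 69*(22/3) = -24 + 506 = 482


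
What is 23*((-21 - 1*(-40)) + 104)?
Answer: 2829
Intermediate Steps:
23*((-21 - 1*(-40)) + 104) = 23*((-21 + 40) + 104) = 23*(19 + 104) = 23*123 = 2829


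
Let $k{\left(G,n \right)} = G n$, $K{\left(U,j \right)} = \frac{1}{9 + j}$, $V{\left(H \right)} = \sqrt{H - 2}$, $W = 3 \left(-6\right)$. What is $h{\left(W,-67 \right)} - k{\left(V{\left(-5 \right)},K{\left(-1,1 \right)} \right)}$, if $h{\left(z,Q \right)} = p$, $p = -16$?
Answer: $-16 - \frac{i \sqrt{7}}{10} \approx -16.0 - 0.26458 i$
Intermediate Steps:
$W = -18$
$V{\left(H \right)} = \sqrt{-2 + H}$
$h{\left(z,Q \right)} = -16$
$h{\left(W,-67 \right)} - k{\left(V{\left(-5 \right)},K{\left(-1,1 \right)} \right)} = -16 - \frac{\sqrt{-2 - 5}}{9 + 1} = -16 - \frac{\sqrt{-7}}{10} = -16 - i \sqrt{7} \cdot \frac{1}{10} = -16 - \frac{i \sqrt{7}}{10}$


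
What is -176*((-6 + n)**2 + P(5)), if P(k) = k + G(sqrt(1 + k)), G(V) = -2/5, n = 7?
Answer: -4928/5 ≈ -985.60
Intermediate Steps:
G(V) = -2/5 (G(V) = -2*1/5 = -2/5)
P(k) = -2/5 + k (P(k) = k - 2/5 = -2/5 + k)
-176*((-6 + n)**2 + P(5)) = -176*((-6 + 7)**2 + (-2/5 + 5)) = -176*(1**2 + 23/5) = -176*(1 + 23/5) = -176*28/5 = -4928/5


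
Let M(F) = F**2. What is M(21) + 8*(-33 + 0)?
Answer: 177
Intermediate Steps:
M(21) + 8*(-33 + 0) = 21**2 + 8*(-33 + 0) = 441 + 8*(-33) = 441 - 264 = 177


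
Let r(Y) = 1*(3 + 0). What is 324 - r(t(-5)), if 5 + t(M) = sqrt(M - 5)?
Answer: 321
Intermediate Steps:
t(M) = -5 + sqrt(-5 + M) (t(M) = -5 + sqrt(M - 5) = -5 + sqrt(-5 + M))
r(Y) = 3 (r(Y) = 1*3 = 3)
324 - r(t(-5)) = 324 - 1*3 = 324 - 3 = 321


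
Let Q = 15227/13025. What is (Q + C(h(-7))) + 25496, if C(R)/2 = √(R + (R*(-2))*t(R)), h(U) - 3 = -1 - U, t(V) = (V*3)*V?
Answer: 332100627/13025 + 6*I*√485 ≈ 25497.0 + 132.14*I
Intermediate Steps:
t(V) = 3*V² (t(V) = (3*V)*V = 3*V²)
h(U) = 2 - U (h(U) = 3 + (-1 - U) = 2 - U)
Q = 15227/13025 (Q = 15227*(1/13025) = 15227/13025 ≈ 1.1691)
C(R) = 2*√(R - 6*R³) (C(R) = 2*√(R + (R*(-2))*(3*R²)) = 2*√(R + (-2*R)*(3*R²)) = 2*√(R - 6*R³))
(Q + C(h(-7))) + 25496 = (15227/13025 + 2*√((2 - 1*(-7)) - 6*(2 - 1*(-7))³)) + 25496 = (15227/13025 + 2*√((2 + 7) - 6*(2 + 7)³)) + 25496 = (15227/13025 + 2*√(9 - 6*9³)) + 25496 = (15227/13025 + 2*√(9 - 6*729)) + 25496 = (15227/13025 + 2*√(9 - 4374)) + 25496 = (15227/13025 + 2*√(-4365)) + 25496 = (15227/13025 + 2*(3*I*√485)) + 25496 = (15227/13025 + 6*I*√485) + 25496 = 332100627/13025 + 6*I*√485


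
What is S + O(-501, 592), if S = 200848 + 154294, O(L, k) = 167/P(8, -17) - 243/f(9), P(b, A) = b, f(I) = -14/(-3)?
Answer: 19886205/56 ≈ 3.5511e+5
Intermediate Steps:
f(I) = 14/3 (f(I) = -14*(-⅓) = 14/3)
O(L, k) = -1747/56 (O(L, k) = 167/8 - 243/14/3 = 167*(⅛) - 243*3/14 = 167/8 - 729/14 = -1747/56)
S = 355142
S + O(-501, 592) = 355142 - 1747/56 = 19886205/56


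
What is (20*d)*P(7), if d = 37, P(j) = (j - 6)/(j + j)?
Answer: 370/7 ≈ 52.857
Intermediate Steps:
P(j) = (-6 + j)/(2*j) (P(j) = (-6 + j)/((2*j)) = (-6 + j)*(1/(2*j)) = (-6 + j)/(2*j))
(20*d)*P(7) = (20*37)*((1/2)*(-6 + 7)/7) = 740*((1/2)*(1/7)*1) = 740*(1/14) = 370/7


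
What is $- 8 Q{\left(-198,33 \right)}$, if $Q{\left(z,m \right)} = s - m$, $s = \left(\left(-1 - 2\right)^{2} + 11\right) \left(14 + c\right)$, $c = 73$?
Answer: $-13656$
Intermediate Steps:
$s = 1740$ ($s = \left(\left(-1 - 2\right)^{2} + 11\right) \left(14 + 73\right) = \left(\left(-3\right)^{2} + 11\right) 87 = \left(9 + 11\right) 87 = 20 \cdot 87 = 1740$)
$Q{\left(z,m \right)} = 1740 - m$
$- 8 Q{\left(-198,33 \right)} = - 8 \left(1740 - 33\right) = \left(-8\right) 1707 = -13656$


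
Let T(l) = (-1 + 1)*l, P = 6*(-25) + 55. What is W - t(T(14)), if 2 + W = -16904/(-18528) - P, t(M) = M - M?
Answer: 217501/2316 ≈ 93.912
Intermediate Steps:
P = -95 (P = -150 + 55 = -95)
T(l) = 0 (T(l) = 0*l = 0)
t(M) = 0
W = 217501/2316 (W = -2 + (-16904/(-18528) - 1*(-95)) = -2 + (-16904*(-1/18528) + 95) = -2 + (2113/2316 + 95) = -2 + 222133/2316 = 217501/2316 ≈ 93.912)
W - t(T(14)) = 217501/2316 - 1*0 = 217501/2316 + 0 = 217501/2316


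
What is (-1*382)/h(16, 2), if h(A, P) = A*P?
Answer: -191/16 ≈ -11.938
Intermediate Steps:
(-1*382)/h(16, 2) = (-1*382)/((16*2)) = -382/32 = -382*1/32 = -191/16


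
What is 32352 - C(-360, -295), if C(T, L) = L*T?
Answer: -73848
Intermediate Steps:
32352 - C(-360, -295) = 32352 - (-295)*(-360) = 32352 - 1*106200 = 32352 - 106200 = -73848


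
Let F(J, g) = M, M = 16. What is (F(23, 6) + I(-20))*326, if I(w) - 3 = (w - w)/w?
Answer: 6194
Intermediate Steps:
I(w) = 3 (I(w) = 3 + (w - w)/w = 3 + 0/w = 3 + 0 = 3)
F(J, g) = 16
(F(23, 6) + I(-20))*326 = (16 + 3)*326 = 19*326 = 6194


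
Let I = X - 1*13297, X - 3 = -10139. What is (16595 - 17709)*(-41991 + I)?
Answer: 72882336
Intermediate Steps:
X = -10136 (X = 3 - 10139 = -10136)
I = -23433 (I = -10136 - 1*13297 = -10136 - 13297 = -23433)
(16595 - 17709)*(-41991 + I) = (16595 - 17709)*(-41991 - 23433) = -1114*(-65424) = 72882336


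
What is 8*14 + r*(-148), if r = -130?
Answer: 19352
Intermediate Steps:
8*14 + r*(-148) = 8*14 - 130*(-148) = 112 + 19240 = 19352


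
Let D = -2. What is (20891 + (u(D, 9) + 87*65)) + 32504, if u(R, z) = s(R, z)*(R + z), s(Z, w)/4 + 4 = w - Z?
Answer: 59246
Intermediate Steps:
s(Z, w) = -16 - 4*Z + 4*w (s(Z, w) = -16 + 4*(w - Z) = -16 + (-4*Z + 4*w) = -16 - 4*Z + 4*w)
u(R, z) = (R + z)*(-16 - 4*R + 4*z) (u(R, z) = (-16 - 4*R + 4*z)*(R + z) = (R + z)*(-16 - 4*R + 4*z))
(20891 + (u(D, 9) + 87*65)) + 32504 = (20891 + (-4*(-2 + 9)*(4 - 2 - 1*9) + 87*65)) + 32504 = (20891 + (-4*7*(4 - 2 - 9) + 5655)) + 32504 = (20891 + (-4*7*(-7) + 5655)) + 32504 = (20891 + (196 + 5655)) + 32504 = (20891 + 5851) + 32504 = 26742 + 32504 = 59246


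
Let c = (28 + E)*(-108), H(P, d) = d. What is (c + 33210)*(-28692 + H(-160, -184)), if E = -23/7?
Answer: -6173284536/7 ≈ -8.8190e+8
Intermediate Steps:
E = -23/7 (E = -23*⅐ = -23/7 ≈ -3.2857)
c = -18684/7 (c = (28 - 23/7)*(-108) = (173/7)*(-108) = -18684/7 ≈ -2669.1)
(c + 33210)*(-28692 + H(-160, -184)) = (-18684/7 + 33210)*(-28692 - 184) = (213786/7)*(-28876) = -6173284536/7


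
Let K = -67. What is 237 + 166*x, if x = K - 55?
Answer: -20015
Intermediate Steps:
x = -122 (x = -67 - 55 = -122)
237 + 166*x = 237 + 166*(-122) = 237 - 20252 = -20015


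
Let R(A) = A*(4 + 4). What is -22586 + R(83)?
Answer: -21922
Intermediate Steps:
R(A) = 8*A (R(A) = A*8 = 8*A)
-22586 + R(83) = -22586 + 8*83 = -22586 + 664 = -21922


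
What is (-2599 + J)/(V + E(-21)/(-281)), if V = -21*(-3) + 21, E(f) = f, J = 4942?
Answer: 219461/7875 ≈ 27.868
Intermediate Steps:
V = 84 (V = 63 + 21 = 84)
(-2599 + J)/(V + E(-21)/(-281)) = (-2599 + 4942)/(84 - 21/(-281)) = 2343/(84 - 21*(-1/281)) = 2343/(84 + 21/281) = 2343/(23625/281) = 2343*(281/23625) = 219461/7875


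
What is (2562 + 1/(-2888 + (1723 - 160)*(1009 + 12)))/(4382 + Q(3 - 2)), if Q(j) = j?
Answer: 4081099471/6981834105 ≈ 0.58453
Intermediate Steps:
(2562 + 1/(-2888 + (1723 - 160)*(1009 + 12)))/(4382 + Q(3 - 2)) = (2562 + 1/(-2888 + (1723 - 160)*(1009 + 12)))/(4382 + (3 - 2)) = (2562 + 1/(-2888 + 1563*1021))/(4382 + 1) = (2562 + 1/(-2888 + 1595823))/4383 = (2562 + 1/1592935)*(1/4383) = (4081099471/1592935)*(1/4383) = 4081099471/6981834105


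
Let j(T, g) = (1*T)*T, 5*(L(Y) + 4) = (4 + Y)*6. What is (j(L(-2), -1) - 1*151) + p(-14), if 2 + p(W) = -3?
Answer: -3836/25 ≈ -153.44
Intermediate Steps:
L(Y) = ⅘ + 6*Y/5 (L(Y) = -4 + ((4 + Y)*6)/5 = -4 + (24 + 6*Y)/5 = -4 + (24/5 + 6*Y/5) = ⅘ + 6*Y/5)
j(T, g) = T² (j(T, g) = T*T = T²)
p(W) = -5 (p(W) = -2 - 3 = -5)
(j(L(-2), -1) - 1*151) + p(-14) = ((⅘ + (6/5)*(-2))² - 1*151) - 5 = ((⅘ - 12/5)² - 151) - 5 = ((-8/5)² - 151) - 5 = (64/25 - 151) - 5 = -3711/25 - 5 = -3836/25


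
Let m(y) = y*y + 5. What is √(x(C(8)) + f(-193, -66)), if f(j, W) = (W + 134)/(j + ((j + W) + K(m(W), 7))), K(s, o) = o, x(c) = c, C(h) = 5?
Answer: √959865/445 ≈ 2.2016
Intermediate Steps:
m(y) = 5 + y² (m(y) = y² + 5 = 5 + y²)
f(j, W) = (134 + W)/(7 + W + 2*j) (f(j, W) = (W + 134)/(j + ((j + W) + 7)) = (134 + W)/(j + ((W + j) + 7)) = (134 + W)/(j + (7 + W + j)) = (134 + W)/(7 + W + 2*j))
√(x(C(8)) + f(-193, -66)) = √(5 + (134 - 66)/(7 - 66 + 2*(-193))) = √(5 + 68/(7 - 66 - 386)) = √(5 + 68/(-445)) = √(5 - 1/445*68) = √(5 - 68/445) = √(2157/445) = √959865/445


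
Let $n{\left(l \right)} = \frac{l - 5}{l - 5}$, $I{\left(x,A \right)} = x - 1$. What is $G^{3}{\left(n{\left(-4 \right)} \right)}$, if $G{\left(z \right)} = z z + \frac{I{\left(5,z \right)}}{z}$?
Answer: $125$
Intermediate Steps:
$I{\left(x,A \right)} = -1 + x$
$n{\left(l \right)} = 1$ ($n{\left(l \right)} = \frac{-5 + l}{-5 + l} = 1$)
$G{\left(z \right)} = z^{2} + \frac{4}{z}$ ($G{\left(z \right)} = z z + \frac{-1 + 5}{z} = z^{2} + \frac{4}{z}$)
$G^{3}{\left(n{\left(-4 \right)} \right)} = \left(\frac{4 + 1^{3}}{1}\right)^{3} = \left(1 \left(4 + 1\right)\right)^{3} = \left(1 \cdot 5\right)^{3} = 5^{3} = 125$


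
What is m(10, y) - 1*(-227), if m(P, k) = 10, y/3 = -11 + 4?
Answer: 237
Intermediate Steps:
y = -21 (y = 3*(-11 + 4) = 3*(-7) = -21)
m(10, y) - 1*(-227) = 10 - 1*(-227) = 10 + 227 = 237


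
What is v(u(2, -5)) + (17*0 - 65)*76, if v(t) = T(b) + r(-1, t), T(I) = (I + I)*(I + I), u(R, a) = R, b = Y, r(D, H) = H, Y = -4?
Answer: -4874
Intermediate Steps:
b = -4
T(I) = 4*I² (T(I) = (2*I)*(2*I) = 4*I²)
v(t) = 64 + t (v(t) = 4*(-4)² + t = 4*16 + t = 64 + t)
v(u(2, -5)) + (17*0 - 65)*76 = (64 + 2) + (17*0 - 65)*76 = 66 + (0 - 65)*76 = 66 - 65*76 = 66 - 4940 = -4874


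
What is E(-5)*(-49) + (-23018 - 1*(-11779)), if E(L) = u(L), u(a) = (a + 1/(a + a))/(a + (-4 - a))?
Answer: -452059/40 ≈ -11301.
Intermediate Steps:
u(a) = -a/4 - 1/(8*a) (u(a) = (a + 1/(2*a))/(-4) = (a + 1/(2*a))*(-1/4) = -a/4 - 1/(8*a))
E(L) = -L/4 - 1/(8*L)
E(-5)*(-49) + (-23018 - 1*(-11779)) = (-1/4*(-5) - 1/8/(-5))*(-49) + (-23018 - 1*(-11779)) = (5/4 - 1/8*(-1/5))*(-49) + (-23018 + 11779) = (5/4 + 1/40)*(-49) - 11239 = (51/40)*(-49) - 11239 = -2499/40 - 11239 = -452059/40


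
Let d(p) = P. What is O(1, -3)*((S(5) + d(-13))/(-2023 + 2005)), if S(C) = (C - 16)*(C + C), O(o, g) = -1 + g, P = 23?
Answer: -58/3 ≈ -19.333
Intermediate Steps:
d(p) = 23
S(C) = 2*C*(-16 + C) (S(C) = (-16 + C)*(2*C) = 2*C*(-16 + C))
O(1, -3)*((S(5) + d(-13))/(-2023 + 2005)) = (-1 - 3)*((2*5*(-16 + 5) + 23)/(-2023 + 2005)) = -4*(2*5*(-11) + 23)/(-18) = -4*(-110 + 23)*(-1)/18 = -(-348)*(-1)/18 = -4*29/6 = -58/3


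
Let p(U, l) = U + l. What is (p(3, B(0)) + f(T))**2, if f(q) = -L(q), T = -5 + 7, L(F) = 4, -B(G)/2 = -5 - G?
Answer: 81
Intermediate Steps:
B(G) = 10 + 2*G (B(G) = -2*(-5 - G) = 10 + 2*G)
T = 2
f(q) = -4 (f(q) = -1*4 = -4)
(p(3, B(0)) + f(T))**2 = ((3 + (10 + 2*0)) - 4)**2 = ((3 + (10 + 0)) - 4)**2 = ((3 + 10) - 4)**2 = (13 - 4)**2 = 9**2 = 81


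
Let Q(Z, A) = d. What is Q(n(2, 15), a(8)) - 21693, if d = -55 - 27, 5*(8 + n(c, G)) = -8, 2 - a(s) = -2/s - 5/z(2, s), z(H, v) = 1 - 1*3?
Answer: -21775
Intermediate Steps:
z(H, v) = -2 (z(H, v) = 1 - 3 = -2)
a(s) = -½ + 2/s (a(s) = 2 - (-2/s - 5/(-2)) = 2 - (-2/s - 5*(-½)) = 2 - (-2/s + 5/2) = 2 - (5/2 - 2/s) = 2 + (-5/2 + 2/s) = -½ + 2/s)
n(c, G) = -48/5 (n(c, G) = -8 + (⅕)*(-8) = -8 - 8/5 = -48/5)
d = -82
Q(Z, A) = -82
Q(n(2, 15), a(8)) - 21693 = -82 - 21693 = -21775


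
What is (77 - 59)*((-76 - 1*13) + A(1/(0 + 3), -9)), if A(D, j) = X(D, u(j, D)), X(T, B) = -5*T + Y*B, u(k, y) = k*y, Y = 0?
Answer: -1632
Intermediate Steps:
X(T, B) = -5*T (X(T, B) = -5*T + 0*B = -5*T + 0 = -5*T)
A(D, j) = -5*D
(77 - 59)*((-76 - 1*13) + A(1/(0 + 3), -9)) = (77 - 59)*((-76 - 1*13) - 5/(0 + 3)) = 18*((-76 - 13) - 5/3) = 18*(-89 - 5*⅓) = 18*(-89 - 5/3) = 18*(-272/3) = -1632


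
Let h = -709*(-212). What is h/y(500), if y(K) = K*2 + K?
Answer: 37577/375 ≈ 100.21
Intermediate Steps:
h = 150308
y(K) = 3*K (y(K) = 2*K + K = 3*K)
h/y(500) = 150308/((3*500)) = 150308/1500 = 150308*(1/1500) = 37577/375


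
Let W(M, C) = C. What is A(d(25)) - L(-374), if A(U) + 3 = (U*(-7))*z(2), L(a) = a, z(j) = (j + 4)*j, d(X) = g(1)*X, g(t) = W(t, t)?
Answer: -1729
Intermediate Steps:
g(t) = t
d(X) = X (d(X) = 1*X = X)
z(j) = j*(4 + j) (z(j) = (4 + j)*j = j*(4 + j))
A(U) = -3 - 84*U (A(U) = -3 + (U*(-7))*(2*(4 + 2)) = -3 + (-7*U)*(2*6) = -3 - 7*U*12 = -3 - 84*U)
A(d(25)) - L(-374) = (-3 - 84*25) - 1*(-374) = (-3 - 2100) + 374 = -2103 + 374 = -1729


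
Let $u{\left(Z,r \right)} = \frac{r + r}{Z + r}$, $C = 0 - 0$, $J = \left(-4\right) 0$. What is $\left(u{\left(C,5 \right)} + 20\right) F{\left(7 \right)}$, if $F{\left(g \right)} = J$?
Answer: $0$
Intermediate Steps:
$J = 0$
$C = 0$ ($C = 0 + 0 = 0$)
$u{\left(Z,r \right)} = \frac{2 r}{Z + r}$
$F{\left(g \right)} = 0$
$\left(u{\left(C,5 \right)} + 20\right) F{\left(7 \right)} = \left(2 \cdot 5 \frac{1}{0 + 5} + 20\right) 0 = \left(2 \cdot 5 \cdot \frac{1}{5} + 20\right) 0 = \left(2 + 20\right) 0 = 22 \cdot 0 = 0$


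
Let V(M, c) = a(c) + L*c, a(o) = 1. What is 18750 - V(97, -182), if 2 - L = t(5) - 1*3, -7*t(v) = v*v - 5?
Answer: 20179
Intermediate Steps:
t(v) = 5/7 - v²/7 (t(v) = -(v*v - 5)/7 = -(v² - 5)/7 = -(-5 + v²)/7 = 5/7 - v²/7)
L = 55/7 (L = 2 - ((5/7 - ⅐*5²) - 1*3) = 2 - ((5/7 - ⅐*25) - 3) = 2 - ((5/7 - 25/7) - 3) = 2 - (-20/7 - 3) = 2 - 1*(-41/7) = 2 + 41/7 = 55/7 ≈ 7.8571)
V(M, c) = 1 + 55*c/7
18750 - V(97, -182) = 18750 - (1 + (55/7)*(-182)) = 18750 - (1 - 1430) = 18750 - 1*(-1429) = 18750 + 1429 = 20179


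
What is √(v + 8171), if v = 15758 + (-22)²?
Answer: √24413 ≈ 156.25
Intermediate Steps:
v = 16242 (v = 15758 + 484 = 16242)
√(v + 8171) = √(16242 + 8171) = √24413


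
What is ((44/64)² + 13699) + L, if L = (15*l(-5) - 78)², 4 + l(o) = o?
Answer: 15121529/256 ≈ 59069.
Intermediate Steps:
l(o) = -4 + o
L = 45369 (L = (15*(-4 - 5) - 78)² = (15*(-9) - 78)² = (-135 - 78)² = (-213)² = 45369)
((44/64)² + 13699) + L = ((44/64)² + 13699) + 45369 = ((44*(1/64))² + 13699) + 45369 = ((11/16)² + 13699) + 45369 = (121/256 + 13699) + 45369 = 3507065/256 + 45369 = 15121529/256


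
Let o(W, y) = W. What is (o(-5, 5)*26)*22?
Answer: -2860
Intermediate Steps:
(o(-5, 5)*26)*22 = -5*26*22 = -130*22 = -2860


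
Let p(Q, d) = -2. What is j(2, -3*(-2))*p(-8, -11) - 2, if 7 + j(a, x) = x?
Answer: 0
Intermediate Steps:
j(a, x) = -7 + x
j(2, -3*(-2))*p(-8, -11) - 2 = (-7 - 3*(-2))*(-2) - 2 = (-7 + 6)*(-2) - 2 = -1*(-2) - 2 = 2 - 2 = 0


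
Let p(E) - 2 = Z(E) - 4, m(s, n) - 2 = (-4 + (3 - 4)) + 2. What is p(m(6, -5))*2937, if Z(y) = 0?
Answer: -5874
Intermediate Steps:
m(s, n) = -1 (m(s, n) = 2 + ((-4 + (3 - 4)) + 2) = 2 + ((-4 - 1) + 2) = 2 + (-5 + 2) = 2 - 3 = -1)
p(E) = -2 (p(E) = 2 + (0 - 4) = 2 - 4 = -2)
p(m(6, -5))*2937 = -2*2937 = -5874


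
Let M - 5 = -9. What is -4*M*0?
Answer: 0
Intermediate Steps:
M = -4 (M = 5 - 9 = -4)
-4*M*0 = -4*(-4)*0 = 16*0 = 0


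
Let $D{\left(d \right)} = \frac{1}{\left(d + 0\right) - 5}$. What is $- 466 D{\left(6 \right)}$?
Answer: $-466$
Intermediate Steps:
$D{\left(d \right)} = \frac{1}{-5 + d}$ ($D{\left(d \right)} = \frac{1}{d - 5} = \frac{1}{-5 + d}$)
$- 466 D{\left(6 \right)} = - \frac{466}{-5 + 6} = - \frac{466}{1} = \left(-466\right) 1 = -466$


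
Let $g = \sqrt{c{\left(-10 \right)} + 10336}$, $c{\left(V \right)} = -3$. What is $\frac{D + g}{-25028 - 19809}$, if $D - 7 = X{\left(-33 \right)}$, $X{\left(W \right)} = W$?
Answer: $\frac{2}{3449} - \frac{\sqrt{10333}}{44837} \approx -0.0016873$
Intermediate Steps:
$D = -26$ ($D = 7 - 33 = -26$)
$g = \sqrt{10333}$ ($g = \sqrt{-3 + 10336} = \sqrt{10333} \approx 101.65$)
$\frac{D + g}{-25028 - 19809} = \frac{-26 + \sqrt{10333}}{-25028 - 19809} = \frac{-26 + \sqrt{10333}}{-44837} = \left(-26 + \sqrt{10333}\right) \left(- \frac{1}{44837}\right) = \frac{2}{3449} - \frac{\sqrt{10333}}{44837}$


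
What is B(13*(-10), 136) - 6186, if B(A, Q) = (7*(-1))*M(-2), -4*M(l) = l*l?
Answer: -6179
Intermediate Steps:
M(l) = -l**2/4 (M(l) = -l*l/4 = -l**2/4)
B(A, Q) = 7 (B(A, Q) = (7*(-1))*(-1/4*(-2)**2) = -(-7)*4/4 = -7*(-1) = 7)
B(13*(-10), 136) - 6186 = 7 - 6186 = -6179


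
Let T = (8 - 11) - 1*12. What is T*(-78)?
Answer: 1170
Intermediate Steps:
T = -15 (T = -3 - 12 = -15)
T*(-78) = -15*(-78) = 1170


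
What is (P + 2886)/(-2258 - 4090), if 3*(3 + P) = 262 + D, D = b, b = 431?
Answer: -519/1058 ≈ -0.49055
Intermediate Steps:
D = 431
P = 228 (P = -3 + (262 + 431)/3 = -3 + (1/3)*693 = -3 + 231 = 228)
(P + 2886)/(-2258 - 4090) = (228 + 2886)/(-2258 - 4090) = 3114/(-6348) = 3114*(-1/6348) = -519/1058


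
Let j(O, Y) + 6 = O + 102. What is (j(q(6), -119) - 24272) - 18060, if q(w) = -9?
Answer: -42245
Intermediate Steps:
j(O, Y) = 96 + O (j(O, Y) = -6 + (O + 102) = -6 + (102 + O) = 96 + O)
(j(q(6), -119) - 24272) - 18060 = ((96 - 9) - 24272) - 18060 = (87 - 24272) - 18060 = -24185 - 18060 = -42245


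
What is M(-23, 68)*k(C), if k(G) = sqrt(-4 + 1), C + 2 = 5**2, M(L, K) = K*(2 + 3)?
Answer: 340*I*sqrt(3) ≈ 588.9*I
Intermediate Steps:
M(L, K) = 5*K (M(L, K) = K*5 = 5*K)
C = 23 (C = -2 + 5**2 = -2 + 25 = 23)
k(G) = I*sqrt(3) (k(G) = sqrt(-3) = I*sqrt(3))
M(-23, 68)*k(C) = (5*68)*(I*sqrt(3)) = 340*(I*sqrt(3)) = 340*I*sqrt(3)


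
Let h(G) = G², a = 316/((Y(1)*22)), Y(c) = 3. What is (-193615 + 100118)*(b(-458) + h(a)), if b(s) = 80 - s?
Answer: -57112268462/1089 ≈ -5.2445e+7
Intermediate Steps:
a = 158/33 (a = 316/((3*22)) = 316/66 = 316*(1/66) = 158/33 ≈ 4.7879)
(-193615 + 100118)*(b(-458) + h(a)) = (-193615 + 100118)*((80 - 1*(-458)) + (158/33)²) = -93497*((80 + 458) + 24964/1089) = -93497*(538 + 24964/1089) = -93497*610846/1089 = -57112268462/1089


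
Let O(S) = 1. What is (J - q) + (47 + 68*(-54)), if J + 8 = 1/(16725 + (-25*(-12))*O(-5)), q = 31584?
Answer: -599569424/17025 ≈ -35217.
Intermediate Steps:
J = -136199/17025 (J = -8 + 1/(16725 - 25*(-12)*1) = -8 + 1/(16725 + 300*1) = -8 + 1/(16725 + 300) = -8 + 1/17025 = -136199/17025 ≈ -7.9999)
(J - q) + (47 + 68*(-54)) = (-136199/17025 - 1*31584) + (47 + 68*(-54)) = (-136199/17025 - 31584) + (47 - 3672) = -537853799/17025 - 3625 = -599569424/17025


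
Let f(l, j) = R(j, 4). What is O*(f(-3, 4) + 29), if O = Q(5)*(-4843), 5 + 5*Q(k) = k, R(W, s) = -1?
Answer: 0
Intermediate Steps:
Q(k) = -1 + k/5
f(l, j) = -1
O = 0 (O = (-1 + (⅕)*5)*(-4843) = (-1 + 1)*(-4843) = 0*(-4843) = 0)
O*(f(-3, 4) + 29) = 0*(-1 + 29) = 0*28 = 0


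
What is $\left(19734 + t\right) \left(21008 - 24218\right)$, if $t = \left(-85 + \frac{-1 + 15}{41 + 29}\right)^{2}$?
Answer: $- \frac{432146892}{5} \approx -8.6429 \cdot 10^{7}$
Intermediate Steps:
$t = \frac{179776}{25}$ ($t = \left(-85 + \frac{14}{70}\right)^{2} = \left(-85 + 14 \cdot \frac{1}{70}\right)^{2} = \left(-85 + \frac{1}{5}\right)^{2} = \left(- \frac{424}{5}\right)^{2} = \frac{179776}{25} \approx 7191.0$)
$\left(19734 + t\right) \left(21008 - 24218\right) = \left(19734 + \frac{179776}{25}\right) \left(21008 - 24218\right) = \frac{673126}{25} \left(-3210\right) = - \frac{432146892}{5}$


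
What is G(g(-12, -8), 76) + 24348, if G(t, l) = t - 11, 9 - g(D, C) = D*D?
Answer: 24202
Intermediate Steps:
g(D, C) = 9 - D**2 (g(D, C) = 9 - D*D = 9 - D**2)
G(t, l) = -11 + t
G(g(-12, -8), 76) + 24348 = (-11 + (9 - 1*(-12)**2)) + 24348 = (-11 + (9 - 1*144)) + 24348 = (-11 + (9 - 144)) + 24348 = (-11 - 135) + 24348 = -146 + 24348 = 24202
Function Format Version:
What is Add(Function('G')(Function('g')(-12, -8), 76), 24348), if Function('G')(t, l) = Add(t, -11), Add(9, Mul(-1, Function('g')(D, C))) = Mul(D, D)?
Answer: 24202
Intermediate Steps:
Function('g')(D, C) = Add(9, Mul(-1, Pow(D, 2))) (Function('g')(D, C) = Add(9, Mul(-1, Mul(D, D))) = Add(9, Mul(-1, Pow(D, 2))))
Function('G')(t, l) = Add(-11, t)
Add(Function('G')(Function('g')(-12, -8), 76), 24348) = Add(Add(-11, Add(9, Mul(-1, Pow(-12, 2)))), 24348) = Add(Add(-11, Add(9, Mul(-1, 144))), 24348) = Add(Add(-11, Add(9, -144)), 24348) = Add(Add(-11, -135), 24348) = Add(-146, 24348) = 24202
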